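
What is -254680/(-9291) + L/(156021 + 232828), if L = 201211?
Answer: 100901514721/3612796059 ≈ 27.929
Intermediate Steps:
-254680/(-9291) + L/(156021 + 232828) = -254680/(-9291) + 201211/(156021 + 232828) = -254680*(-1/9291) + 201211/388849 = 254680/9291 + 201211*(1/388849) = 254680/9291 + 201211/388849 = 100901514721/3612796059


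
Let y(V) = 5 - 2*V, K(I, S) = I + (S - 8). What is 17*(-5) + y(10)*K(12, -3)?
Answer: -100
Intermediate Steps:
K(I, S) = -8 + I + S (K(I, S) = I + (-8 + S) = -8 + I + S)
17*(-5) + y(10)*K(12, -3) = 17*(-5) + (5 - 2*10)*(-8 + 12 - 3) = -85 + (5 - 20)*1 = -85 - 15*1 = -85 - 15 = -100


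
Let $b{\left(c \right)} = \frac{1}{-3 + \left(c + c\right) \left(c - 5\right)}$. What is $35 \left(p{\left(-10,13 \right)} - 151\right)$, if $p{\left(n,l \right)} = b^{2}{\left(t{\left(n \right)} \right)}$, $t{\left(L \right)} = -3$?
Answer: $- \frac{2140418}{405} \approx -5285.0$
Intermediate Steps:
$b{\left(c \right)} = \frac{1}{-3 + 2 c \left(-5 + c\right)}$
$p{\left(n,l \right)} = \frac{1}{2025}$ ($p{\left(n,l \right)} = \left(\frac{1}{-3 - -30 + 2 \left(-3\right)^{2}}\right)^{2} = \left(\frac{1}{-3 + 30 + 2 \cdot 9}\right)^{2} = \left(\frac{1}{-3 + 30 + 18}\right)^{2} = \left(\frac{1}{45}\right)^{2} = \frac{1}{2025}$)
$35 \left(p{\left(-10,13 \right)} - 151\right) = 35 \left(\frac{1}{2025} - 151\right) = 35 \left(- \frac{305774}{2025}\right) = - \frac{2140418}{405}$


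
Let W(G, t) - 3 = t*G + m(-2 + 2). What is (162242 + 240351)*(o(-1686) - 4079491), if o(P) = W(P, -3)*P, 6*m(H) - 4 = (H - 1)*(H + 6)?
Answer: -5077412332575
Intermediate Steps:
m(H) = ⅔ + (-1 + H)*(6 + H)/6 (m(H) = ⅔ + ((H - 1)*(H + 6))/6 = ⅔ + ((-1 + H)*(6 + H))/6 = ⅔ + (-1 + H)*(6 + H)/6)
W(G, t) = 8/3 + G*t (W(G, t) = 3 + (t*G + (-⅓ + (-2 + 2)²/6 + 5*(-2 + 2)/6)) = 3 + (G*t + (-⅓ + (⅙)*0² + (⅚)*0)) = 3 + (G*t + (-⅓ + (⅙)*0 + 0)) = 3 + (G*t + (-⅓ + 0 + 0)) = 3 + (G*t - ⅓) = 3 + (-⅓ + G*t) = 8/3 + G*t)
o(P) = P*(8/3 - 3*P) (o(P) = (8/3 + P*(-3))*P = (8/3 - 3*P)*P = P*(8/3 - 3*P))
(162242 + 240351)*(o(-1686) - 4079491) = (162242 + 240351)*((⅓)*(-1686)*(8 - 9*(-1686)) - 4079491) = 402593*((⅓)*(-1686)*(8 + 15174) - 4079491) = 402593*((⅓)*(-1686)*15182 - 4079491) = 402593*(-8532284 - 4079491) = 402593*(-12611775) = -5077412332575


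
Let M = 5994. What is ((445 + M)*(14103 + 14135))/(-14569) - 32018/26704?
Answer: -2427953718785/194525288 ≈ -12481.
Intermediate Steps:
((445 + M)*(14103 + 14135))/(-14569) - 32018/26704 = ((445 + 5994)*(14103 + 14135))/(-14569) - 32018/26704 = (6439*28238)*(-1/14569) - 32018*1/26704 = 181824482*(-1/14569) - 16009/13352 = -181824482/14569 - 16009/13352 = -2427953718785/194525288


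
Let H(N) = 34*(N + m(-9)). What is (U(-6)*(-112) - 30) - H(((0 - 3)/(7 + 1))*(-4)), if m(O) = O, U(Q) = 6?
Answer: -447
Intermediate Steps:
H(N) = -306 + 34*N (H(N) = 34*(N - 9) = 34*(-9 + N) = -306 + 34*N)
(U(-6)*(-112) - 30) - H(((0 - 3)/(7 + 1))*(-4)) = (6*(-112) - 30) - (-306 + 34*(((0 - 3)/(7 + 1))*(-4))) = (-672 - 30) - (-306 + 34*(-3/8*(-4))) = -702 - (-306 + 34*(-3*1/8*(-4))) = -702 - (-306 + 34*(-3/8*(-4))) = -702 - (-306 + 34*(3/2)) = -702 - (-306 + 51) = -702 - 1*(-255) = -702 + 255 = -447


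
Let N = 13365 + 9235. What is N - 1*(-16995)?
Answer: 39595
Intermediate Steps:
N = 22600
N - 1*(-16995) = 22600 - 1*(-16995) = 22600 + 16995 = 39595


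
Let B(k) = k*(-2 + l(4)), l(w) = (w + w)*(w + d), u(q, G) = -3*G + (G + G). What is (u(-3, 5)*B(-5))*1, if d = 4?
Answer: 1550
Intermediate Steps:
u(q, G) = -G (u(q, G) = -3*G + 2*G = -G)
l(w) = 2*w*(4 + w) (l(w) = (w + w)*(w + 4) = (2*w)*(4 + w) = 2*w*(4 + w))
B(k) = 62*k (B(k) = k*(-2 + 2*4*(4 + 4)) = k*(-2 + 2*4*8) = k*(-2 + 64) = k*62 = 62*k)
(u(-3, 5)*B(-5))*1 = ((-1*5)*(62*(-5)))*1 = -5*(-310)*1 = 1550*1 = 1550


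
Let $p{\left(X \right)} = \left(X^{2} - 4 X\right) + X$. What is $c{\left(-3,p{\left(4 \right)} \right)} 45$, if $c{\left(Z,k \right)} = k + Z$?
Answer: $45$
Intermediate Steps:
$p{\left(X \right)} = X^{2} - 3 X$
$c{\left(Z,k \right)} = Z + k$
$c{\left(-3,p{\left(4 \right)} \right)} 45 = \left(-3 + 4 \left(-3 + 4\right)\right) 45 = \left(-3 + 4 \cdot 1\right) 45 = \left(-3 + 4\right) 45 = 1 \cdot 45 = 45$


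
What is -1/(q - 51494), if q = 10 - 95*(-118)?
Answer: 1/40274 ≈ 2.4830e-5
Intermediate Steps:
q = 11220 (q = 10 + 11210 = 11220)
-1/(q - 51494) = -1/(11220 - 51494) = -1/(-40274) = -1*(-1/40274) = 1/40274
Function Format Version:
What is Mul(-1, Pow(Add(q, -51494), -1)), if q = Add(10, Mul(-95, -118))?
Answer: Rational(1, 40274) ≈ 2.4830e-5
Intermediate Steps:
q = 11220 (q = Add(10, 11210) = 11220)
Mul(-1, Pow(Add(q, -51494), -1)) = Mul(-1, Pow(Add(11220, -51494), -1)) = Mul(-1, Pow(-40274, -1)) = Mul(-1, Rational(-1, 40274)) = Rational(1, 40274)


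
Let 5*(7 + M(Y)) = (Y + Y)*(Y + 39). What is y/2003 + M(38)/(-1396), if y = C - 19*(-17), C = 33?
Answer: -9166571/13980940 ≈ -0.65565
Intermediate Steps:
M(Y) = -7 + 2*Y*(39 + Y)/5 (M(Y) = -7 + ((Y + Y)*(Y + 39))/5 = -7 + ((2*Y)*(39 + Y))/5 = -7 + (2*Y*(39 + Y))/5 = -7 + 2*Y*(39 + Y)/5)
y = 356 (y = 33 - 19*(-17) = 33 + 323 = 356)
y/2003 + M(38)/(-1396) = 356/2003 + (-7 + (⅖)*38² + (78/5)*38)/(-1396) = 356*(1/2003) + (-7 + (⅖)*1444 + 2964/5)*(-1/1396) = 356/2003 + (-7 + 2888/5 + 2964/5)*(-1/1396) = 356/2003 + (5817/5)*(-1/1396) = 356/2003 - 5817/6980 = -9166571/13980940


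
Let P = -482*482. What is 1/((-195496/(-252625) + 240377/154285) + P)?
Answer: -7795249625/1811005396410503 ≈ -4.3044e-6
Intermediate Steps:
P = -232324
1/((-195496/(-252625) + 240377/154285) + P) = 1/((-195496/(-252625) + 240377/154285) - 232324) = 1/((-195496*(-1/252625) + 240377*(1/154285)) - 232324) = 1/((195496/252625 + 240377/154285) - 232324) = 1/(18177467997/7795249625 - 232324) = 1/(-1811005396410503/7795249625) = -7795249625/1811005396410503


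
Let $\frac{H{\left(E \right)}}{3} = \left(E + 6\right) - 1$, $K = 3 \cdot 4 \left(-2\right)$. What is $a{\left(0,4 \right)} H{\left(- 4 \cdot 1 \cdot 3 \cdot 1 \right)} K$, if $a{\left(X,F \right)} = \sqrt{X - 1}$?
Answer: $504 i \approx 504.0 i$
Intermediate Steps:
$a{\left(X,F \right)} = \sqrt{-1 + X}$
$K = -24$ ($K = 12 \left(-2\right) = -24$)
$H{\left(E \right)} = 15 + 3 E$ ($H{\left(E \right)} = 3 \left(\left(E + 6\right) - 1\right) = 3 \left(\left(6 + E\right) - 1\right) = 3 \left(5 + E\right) = 15 + 3 E$)
$a{\left(0,4 \right)} H{\left(- 4 \cdot 1 \cdot 3 \cdot 1 \right)} K = \sqrt{-1 + 0} \left(15 + 3 \left(- 4 \cdot 1 \cdot 3 \cdot 1\right)\right) \left(-24\right) = \sqrt{-1} \left(15 + 3 \left(- 4 \cdot 3 \cdot 1\right)\right) \left(-24\right) = i \left(15 + 3 \left(\left(-4\right) 3\right)\right) \left(-24\right) = i \left(15 + 3 \left(-12\right)\right) \left(-24\right) = i \left(15 - 36\right) \left(-24\right) = i \left(-21\right) \left(-24\right) = - 21 i \left(-24\right) = 504 i$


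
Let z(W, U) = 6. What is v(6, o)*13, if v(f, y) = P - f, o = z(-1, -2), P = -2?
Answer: -104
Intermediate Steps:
o = 6
v(f, y) = -2 - f
v(6, o)*13 = (-2 - 1*6)*13 = (-2 - 6)*13 = -8*13 = -104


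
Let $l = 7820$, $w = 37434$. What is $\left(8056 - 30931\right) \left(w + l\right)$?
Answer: $-1035185250$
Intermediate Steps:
$\left(8056 - 30931\right) \left(w + l\right) = \left(8056 - 30931\right) \left(37434 + 7820\right) = \left(-22875\right) 45254 = -1035185250$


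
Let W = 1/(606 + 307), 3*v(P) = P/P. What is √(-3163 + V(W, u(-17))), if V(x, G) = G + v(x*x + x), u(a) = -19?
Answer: I*√28635/3 ≈ 56.406*I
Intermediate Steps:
v(P) = ⅓ (v(P) = (P/P)/3 = (⅓)*1 = ⅓)
W = 1/913 ≈ 0.0010953
V(x, G) = ⅓ + G (V(x, G) = G + ⅓ = ⅓ + G)
√(-3163 + V(W, u(-17))) = √(-3163 + (⅓ - 19)) = √(-3163 - 56/3) = √(-9545/3) = I*√28635/3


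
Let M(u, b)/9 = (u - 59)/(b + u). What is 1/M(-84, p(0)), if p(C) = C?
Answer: 28/429 ≈ 0.065268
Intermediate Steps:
M(u, b) = 9*(-59 + u)/(b + u) (M(u, b) = 9*((u - 59)/(b + u)) = 9*((-59 + u)/(b + u)) = 9*(-59 + u)/(b + u))
1/M(-84, p(0)) = 1/(9*(-59 - 84)/(0 - 84)) = 1/(9*(-143)/(-84)) = 1/(9*(-1/84)*(-143)) = 1/(429/28) = 28/429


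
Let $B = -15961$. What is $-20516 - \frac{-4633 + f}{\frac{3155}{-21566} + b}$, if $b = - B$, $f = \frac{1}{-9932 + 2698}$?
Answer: $- \frac{25542345332033503}{1245013975707} \approx -20516.0$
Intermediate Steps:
$f = - \frac{1}{7234}$ ($f = \frac{1}{-7234} = - \frac{1}{7234} \approx -0.00013824$)
$b = 15961$ ($b = \left(-1\right) \left(-15961\right) = 15961$)
$-20516 - \frac{-4633 + f}{\frac{3155}{-21566} + b} = -20516 - \frac{-4633 - \frac{1}{7234}}{\frac{3155}{-21566} + 15961} = -20516 - - \frac{33515123}{7234 \left(3155 \left(- \frac{1}{21566}\right) + 15961\right)} = -20516 - - \frac{33515123}{7234 \left(- \frac{3155}{21566} + 15961\right)} = -20516 - - \frac{33515123}{7234 \cdot \frac{344211771}{21566}} = -20516 - \left(- \frac{33515123}{7234}\right) \frac{21566}{344211771} = -20516 - - \frac{361393571309}{1245013975707} = -20516 + \frac{361393571309}{1245013975707} = - \frac{25542345332033503}{1245013975707}$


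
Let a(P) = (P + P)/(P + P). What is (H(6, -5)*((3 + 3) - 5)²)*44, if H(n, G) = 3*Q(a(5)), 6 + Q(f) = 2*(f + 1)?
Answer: -264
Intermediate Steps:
a(P) = 1 (a(P) = (2*P)/((2*P)) = (2*P)*(1/(2*P)) = 1)
Q(f) = -4 + 2*f (Q(f) = -6 + 2*(f + 1) = -6 + 2*(1 + f) = -6 + (2 + 2*f) = -4 + 2*f)
H(n, G) = -6 (H(n, G) = 3*(-4 + 2*1) = 3*(-4 + 2) = 3*(-2) = -6)
(H(6, -5)*((3 + 3) - 5)²)*44 = -6*((3 + 3) - 5)²*44 = -6*(6 - 5)²*44 = -6*1²*44 = -6*1*44 = -6*44 = -264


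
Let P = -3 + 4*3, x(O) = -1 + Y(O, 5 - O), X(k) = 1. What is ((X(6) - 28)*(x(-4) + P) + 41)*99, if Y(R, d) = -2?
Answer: -11979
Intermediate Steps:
x(O) = -3 (x(O) = -1 - 2 = -3)
P = 9 (P = -3 + 12 = 9)
((X(6) - 28)*(x(-4) + P) + 41)*99 = ((1 - 28)*(-3 + 9) + 41)*99 = (-27*6 + 41)*99 = (-162 + 41)*99 = -121*99 = -11979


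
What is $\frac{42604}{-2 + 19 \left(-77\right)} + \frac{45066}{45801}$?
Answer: $- \frac{89775434}{3195165} \approx -28.097$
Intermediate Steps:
$\frac{42604}{-2 + 19 \left(-77\right)} + \frac{45066}{45801} = \frac{42604}{-2 - 1463} + 45066 \cdot \frac{1}{45801} = \frac{42604}{-1465} + \frac{2146}{2181} = 42604 \left(- \frac{1}{1465}\right) + \frac{2146}{2181} = - \frac{42604}{1465} + \frac{2146}{2181} = - \frac{89775434}{3195165}$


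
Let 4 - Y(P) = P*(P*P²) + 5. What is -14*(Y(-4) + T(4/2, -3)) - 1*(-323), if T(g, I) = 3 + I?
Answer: 3921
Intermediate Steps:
Y(P) = -1 - P⁴ (Y(P) = 4 - (P*(P*P²) + 5) = 4 - (P*P³ + 5) = 4 - (P⁴ + 5) = 4 - (5 + P⁴) = 4 + (-5 - P⁴) = -1 - P⁴)
-14*(Y(-4) + T(4/2, -3)) - 1*(-323) = -14*((-1 - 1*(-4)⁴) + (3 - 3)) - 1*(-323) = -14*((-1 - 1*256) + 0) + 323 = -14*((-1 - 256) + 0) + 323 = -14*(-257 + 0) + 323 = -14*(-257) + 323 = 3598 + 323 = 3921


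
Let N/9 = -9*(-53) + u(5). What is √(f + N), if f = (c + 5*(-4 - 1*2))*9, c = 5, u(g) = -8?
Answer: 6*√111 ≈ 63.214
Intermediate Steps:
N = 4221 (N = 9*(-9*(-53) - 8) = 9*(477 - 8) = 9*469 = 4221)
f = -225 (f = (5 + 5*(-4 - 1*2))*9 = (5 + 5*(-4 - 2))*9 = (5 + 5*(-6))*9 = (5 - 30)*9 = -25*9 = -225)
√(f + N) = √(-225 + 4221) = √3996 = 6*√111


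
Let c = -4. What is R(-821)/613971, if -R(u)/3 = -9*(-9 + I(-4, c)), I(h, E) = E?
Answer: -39/68219 ≈ -0.00057169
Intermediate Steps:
R(u) = -351 (R(u) = -(-27)*(-9 - 4) = -(-27)*(-13) = -3*117 = -351)
R(-821)/613971 = -351/613971 = -351*1/613971 = -39/68219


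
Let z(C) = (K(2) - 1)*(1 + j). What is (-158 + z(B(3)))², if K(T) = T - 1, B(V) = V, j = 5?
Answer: 24964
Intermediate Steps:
K(T) = -1 + T
z(C) = 0 (z(C) = ((-1 + 2) - 1)*(1 + 5) = (1 - 1)*6 = 0*6 = 0)
(-158 + z(B(3)))² = (-158 + 0)² = (-158)² = 24964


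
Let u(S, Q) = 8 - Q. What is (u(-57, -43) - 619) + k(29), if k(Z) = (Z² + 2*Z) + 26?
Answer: 357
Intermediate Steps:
k(Z) = 26 + Z² + 2*Z
(u(-57, -43) - 619) + k(29) = ((8 - 1*(-43)) - 619) + (26 + 29² + 2*29) = ((8 + 43) - 619) + (26 + 841 + 58) = (51 - 619) + 925 = -568 + 925 = 357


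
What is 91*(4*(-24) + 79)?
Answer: -1547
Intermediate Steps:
91*(4*(-24) + 79) = 91*(-96 + 79) = 91*(-17) = -1547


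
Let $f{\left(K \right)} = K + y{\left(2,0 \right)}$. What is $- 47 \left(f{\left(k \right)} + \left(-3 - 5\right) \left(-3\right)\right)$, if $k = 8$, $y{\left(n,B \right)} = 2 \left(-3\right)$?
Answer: $-1222$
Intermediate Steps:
$y{\left(n,B \right)} = -6$
$f{\left(K \right)} = -6 + K$ ($f{\left(K \right)} = K - 6 = -6 + K$)
$- 47 \left(f{\left(k \right)} + \left(-3 - 5\right) \left(-3\right)\right) = - 47 \left(\left(-6 + 8\right) + \left(-3 - 5\right) \left(-3\right)\right) = - 47 \left(2 - -24\right) = - 47 \left(2 + 24\right) = \left(-47\right) 26 = -1222$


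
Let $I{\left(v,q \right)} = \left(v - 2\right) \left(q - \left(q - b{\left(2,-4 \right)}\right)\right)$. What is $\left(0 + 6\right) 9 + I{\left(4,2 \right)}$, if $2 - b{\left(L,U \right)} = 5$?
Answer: $48$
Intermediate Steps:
$b{\left(L,U \right)} = -3$ ($b{\left(L,U \right)} = 2 - 5 = -3$)
$I{\left(v,q \right)} = 6 - 3 v$ ($I{\left(v,q \right)} = \left(v - 2\right) \left(q - \left(3 + q\right)\right) = \left(-2 + v\right) \left(-3\right) = 6 - 3 v$)
$\left(0 + 6\right) 9 + I{\left(4,2 \right)} = \left(0 + 6\right) 9 + \left(6 - 12\right) = 6 \cdot 9 + \left(6 - 12\right) = 54 - 6 = 48$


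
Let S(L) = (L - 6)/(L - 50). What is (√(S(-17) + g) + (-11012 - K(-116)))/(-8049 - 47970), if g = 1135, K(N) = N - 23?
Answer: 10873/56019 - 2*√141571/1251091 ≈ 0.19349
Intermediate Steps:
K(N) = -23 + N
S(L) = (-6 + L)/(-50 + L)
(√(S(-17) + g) + (-11012 - K(-116)))/(-8049 - 47970) = (√((-6 - 17)/(-50 - 17) + 1135) + (-11012 - (-23 - 116)))/(-8049 - 47970) = (√(-23/(-67) + 1135) + (-11012 - 1*(-139)))/(-56019) = (√(-1/67*(-23) + 1135) + (-11012 + 139))*(-1/56019) = (√(23/67 + 1135) - 10873)*(-1/56019) = (√(76068/67) - 10873)*(-1/56019) = (6*√141571/67 - 10873)*(-1/56019) = (-10873 + 6*√141571/67)*(-1/56019) = 10873/56019 - 2*√141571/1251091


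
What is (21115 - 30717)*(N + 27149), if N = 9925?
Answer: -355984548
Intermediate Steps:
(21115 - 30717)*(N + 27149) = (21115 - 30717)*(9925 + 27149) = -9602*37074 = -355984548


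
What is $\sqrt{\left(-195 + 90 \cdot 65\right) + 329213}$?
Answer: $2 \sqrt{83717} \approx 578.68$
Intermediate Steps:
$\sqrt{\left(-195 + 90 \cdot 65\right) + 329213} = \sqrt{\left(-195 + 5850\right) + 329213} = \sqrt{5655 + 329213} = \sqrt{334868} = 2 \sqrt{83717}$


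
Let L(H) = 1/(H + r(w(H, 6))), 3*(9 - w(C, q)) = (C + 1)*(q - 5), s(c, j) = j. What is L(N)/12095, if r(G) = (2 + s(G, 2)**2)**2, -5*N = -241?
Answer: 1/1018399 ≈ 9.8193e-7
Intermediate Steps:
N = 241/5 (N = -1/5*(-241) = 241/5 ≈ 48.200)
w(C, q) = 9 - (1 + C)*(-5 + q)/3 (w(C, q) = 9 - (C + 1)*(q - 5)/3 = 9 - (1 + C)*(-5 + q)/3)
r(G) = 36 (r(G) = (2 + 2**2)**2 = (2 + 4)**2 = 6**2 = 36)
L(H) = 1/(36 + H) (L(H) = 1/(H + 36) = 1/(36 + H))
L(N)/12095 = 1/((36 + 241/5)*12095) = (1/12095)/(421/5) = (5/421)*(1/12095) = 1/1018399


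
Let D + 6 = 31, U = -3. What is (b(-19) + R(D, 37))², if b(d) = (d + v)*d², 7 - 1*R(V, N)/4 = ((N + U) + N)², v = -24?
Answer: 1271564281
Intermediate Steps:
D = 25 (D = -6 + 31 = 25)
R(V, N) = 28 - 4*(-3 + 2*N)² (R(V, N) = 28 - 4*((N - 3) + N)² = 28 - 4*((-3 + N) + N)² = 28 - 4*(-3 + 2*N)²)
b(d) = d²*(-24 + d) (b(d) = (d - 24)*d² = (-24 + d)*d² = d²*(-24 + d))
(b(-19) + R(D, 37))² = ((-19)²*(-24 - 19) + (28 - 4*(-3 + 2*37)²))² = (361*(-43) + (28 - 4*(-3 + 74)²))² = (-15523 + (28 - 4*71²))² = (-15523 + (28 - 4*5041))² = (-15523 + (28 - 20164))² = (-15523 - 20136)² = (-35659)² = 1271564281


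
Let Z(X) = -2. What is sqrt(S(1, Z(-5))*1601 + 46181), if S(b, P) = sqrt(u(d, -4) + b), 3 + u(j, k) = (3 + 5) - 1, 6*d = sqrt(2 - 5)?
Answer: sqrt(46181 + 1601*sqrt(5)) ≈ 223.07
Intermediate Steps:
d = I*sqrt(3)/6 (d = sqrt(2 - 5)/6 = sqrt(-3)/6 = (I*sqrt(3))/6 = I*sqrt(3)/6 ≈ 0.28868*I)
u(j, k) = 4 (u(j, k) = -3 + ((3 + 5) - 1) = -3 + (8 - 1) = -3 + 7 = 4)
S(b, P) = sqrt(4 + b)
sqrt(S(1, Z(-5))*1601 + 46181) = sqrt(sqrt(4 + 1)*1601 + 46181) = sqrt(sqrt(5)*1601 + 46181) = sqrt(1601*sqrt(5) + 46181) = sqrt(46181 + 1601*sqrt(5))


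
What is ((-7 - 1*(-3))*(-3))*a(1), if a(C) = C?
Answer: 12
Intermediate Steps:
((-7 - 1*(-3))*(-3))*a(1) = ((-7 - 1*(-3))*(-3))*1 = ((-7 + 3)*(-3))*1 = -4*(-3)*1 = 12*1 = 12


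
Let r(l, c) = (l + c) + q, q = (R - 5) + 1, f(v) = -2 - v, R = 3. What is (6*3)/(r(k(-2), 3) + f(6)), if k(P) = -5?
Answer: -18/11 ≈ -1.6364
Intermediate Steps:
q = -1 (q = (3 - 5) + 1 = -2 + 1 = -1)
r(l, c) = -1 + c + l (r(l, c) = (l + c) - 1 = (c + l) - 1 = -1 + c + l)
(6*3)/(r(k(-2), 3) + f(6)) = (6*3)/((-1 + 3 - 5) + (-2 - 1*6)) = 18/(-3 + (-2 - 6)) = 18/(-3 - 8) = 18/(-11) = 18*(-1/11) = -18/11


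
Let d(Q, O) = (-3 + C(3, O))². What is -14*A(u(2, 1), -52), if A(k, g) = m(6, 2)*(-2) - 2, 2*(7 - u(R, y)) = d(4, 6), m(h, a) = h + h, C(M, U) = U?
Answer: 364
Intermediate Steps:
m(h, a) = 2*h
d(Q, O) = (-3 + O)²
u(R, y) = 5/2 (u(R, y) = 7 - (-3 + 6)²/2 = 7 - ½*3² = 7 - ½*9 = 7 - 9/2 = 5/2)
A(k, g) = -26 (A(k, g) = (2*6)*(-2) - 2 = 12*(-2) - 2 = -24 - 2 = -26)
-14*A(u(2, 1), -52) = -14*(-26) = 364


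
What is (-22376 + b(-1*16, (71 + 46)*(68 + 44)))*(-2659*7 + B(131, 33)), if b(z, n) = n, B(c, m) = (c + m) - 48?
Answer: 171504184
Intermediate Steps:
B(c, m) = -48 + c + m
(-22376 + b(-1*16, (71 + 46)*(68 + 44)))*(-2659*7 + B(131, 33)) = (-22376 + (71 + 46)*(68 + 44))*(-2659*7 + (-48 + 131 + 33)) = (-22376 + 117*112)*(-18613 + 116) = (-22376 + 13104)*(-18497) = -9272*(-18497) = 171504184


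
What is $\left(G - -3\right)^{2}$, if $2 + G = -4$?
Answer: $9$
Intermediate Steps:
$G = -6$ ($G = -2 - 4 = -6$)
$\left(G - -3\right)^{2} = \left(-6 - -3\right)^{2} = \left(-6 + 3\right)^{2} = \left(-3\right)^{2} = 9$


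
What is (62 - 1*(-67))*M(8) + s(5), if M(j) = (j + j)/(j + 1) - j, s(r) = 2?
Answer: -2402/3 ≈ -800.67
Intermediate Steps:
M(j) = -j + 2*j/(1 + j) (M(j) = (2*j)/(1 + j) - j = 2*j/(1 + j) - j = -j + 2*j/(1 + j))
(62 - 1*(-67))*M(8) + s(5) = (62 - 1*(-67))*(8*(1 - 1*8)/(1 + 8)) + 2 = (62 + 67)*(8*(1 - 8)/9) + 2 = 129*(8*(1/9)*(-7)) + 2 = 129*(-56/9) + 2 = -2408/3 + 2 = -2402/3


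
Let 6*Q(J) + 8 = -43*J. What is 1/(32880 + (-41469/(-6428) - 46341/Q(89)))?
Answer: 24651380/812483687703 ≈ 3.0341e-5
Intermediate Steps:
Q(J) = -4/3 - 43*J/6 (Q(J) = -4/3 + (-43*J)/6 = -4/3 - 43*J/6)
1/(32880 + (-41469/(-6428) - 46341/Q(89))) = 1/(32880 + (-41469/(-6428) - 46341/(-4/3 - 43/6*89))) = 1/(32880 + (-41469*(-1/6428) - 46341/(-4/3 - 3827/6))) = 1/(32880 + (41469/6428 - 46341/(-3835/6))) = 1/(32880 + (41469/6428 - 46341*(-6/3835))) = 1/(32880 + (41469/6428 + 278046/3835)) = 1/(32880 + 1946313303/24651380) = 1/(812483687703/24651380) = 24651380/812483687703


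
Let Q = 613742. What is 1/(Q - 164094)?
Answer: 1/449648 ≈ 2.2240e-6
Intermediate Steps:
1/(Q - 164094) = 1/(613742 - 164094) = 1/449648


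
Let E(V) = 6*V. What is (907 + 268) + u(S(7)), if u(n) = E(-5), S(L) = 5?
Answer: 1145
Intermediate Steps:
u(n) = -30 (u(n) = 6*(-5) = -30)
(907 + 268) + u(S(7)) = (907 + 268) - 30 = 1175 - 30 = 1145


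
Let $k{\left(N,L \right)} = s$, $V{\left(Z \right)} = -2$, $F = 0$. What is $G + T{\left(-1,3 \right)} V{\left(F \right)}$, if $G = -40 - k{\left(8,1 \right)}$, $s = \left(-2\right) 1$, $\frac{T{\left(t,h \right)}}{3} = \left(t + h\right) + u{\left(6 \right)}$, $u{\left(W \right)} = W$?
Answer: $-86$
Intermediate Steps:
$T{\left(t,h \right)} = 18 + 3 h + 3 t$ ($T{\left(t,h \right)} = 3 \left(\left(t + h\right) + 6\right) = 3 \left(\left(h + t\right) + 6\right) = 3 \left(6 + h + t\right) = 18 + 3 h + 3 t$)
$s = -2$
$k{\left(N,L \right)} = -2$
$G = -38$ ($G = -40 - -2 = -40 + 2 = -38$)
$G + T{\left(-1,3 \right)} V{\left(F \right)} = -38 + \left(18 + 3 \cdot 3 + 3 \left(-1\right)\right) \left(-2\right) = -38 + \left(18 + 9 - 3\right) \left(-2\right) = -38 + 24 \left(-2\right) = -38 - 48 = -86$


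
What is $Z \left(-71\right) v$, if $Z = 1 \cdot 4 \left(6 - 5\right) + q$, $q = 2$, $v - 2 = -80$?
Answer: $33228$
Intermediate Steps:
$v = -78$ ($v = 2 - 80 = -78$)
$Z = 6$ ($Z = 1 \cdot 4 \left(6 - 5\right) + 2 = 1 \cdot 4 \cdot 1 + 2 = 1 \cdot 4 + 2 = 4 + 2 = 6$)
$Z \left(-71\right) v = 6 \left(-71\right) \left(-78\right) = \left(-426\right) \left(-78\right) = 33228$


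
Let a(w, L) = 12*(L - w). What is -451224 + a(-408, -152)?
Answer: -448152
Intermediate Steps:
a(w, L) = -12*w + 12*L
-451224 + a(-408, -152) = -451224 + (-12*(-408) + 12*(-152)) = -451224 + (4896 - 1824) = -451224 + 3072 = -448152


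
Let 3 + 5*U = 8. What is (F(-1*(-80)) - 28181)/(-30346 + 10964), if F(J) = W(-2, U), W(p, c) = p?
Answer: 28183/19382 ≈ 1.4541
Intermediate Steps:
U = 1 (U = -⅗ + (⅕)*8 = -⅗ + 8/5 = 1)
F(J) = -2
(F(-1*(-80)) - 28181)/(-30346 + 10964) = (-2 - 28181)/(-30346 + 10964) = -28183/(-19382) = -28183*(-1/19382) = 28183/19382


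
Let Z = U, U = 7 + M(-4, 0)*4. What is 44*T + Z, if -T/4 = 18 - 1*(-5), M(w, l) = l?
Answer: -4041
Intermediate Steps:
U = 7 (U = 7 + 0*4 = 7 + 0 = 7)
Z = 7
T = -92 (T = -4*(18 - 1*(-5)) = -4*(18 + 5) = -4*23 = -92)
44*T + Z = 44*(-92) + 7 = -4048 + 7 = -4041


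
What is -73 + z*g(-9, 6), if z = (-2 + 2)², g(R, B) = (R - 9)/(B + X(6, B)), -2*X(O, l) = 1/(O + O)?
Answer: -73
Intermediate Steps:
X(O, l) = -1/(4*O) (X(O, l) = -1/(2*(O + O)) = -1/(2*O)/2 = -1/(4*O))
g(R, B) = (-9 + R)/(-1/24 + B) (g(R, B) = (R - 9)/(B - ¼/6) = (-9 + R)/(B - ¼*⅙) = (-9 + R)/(B - 1/24) = (-9 + R)/(-1/24 + B))
z = 0 (z = 0² = 0)
-73 + z*g(-9, 6) = -73 + 0*(24*(-9 - 9)/(-1 + 24*6)) = -73 + 0*(24*(-18)/(-1 + 144)) = -73 + 0*(24*(-18)/143) = -73 + 0*(24*(1/143)*(-18)) = -73 + 0*(-432/143) = -73 + 0 = -73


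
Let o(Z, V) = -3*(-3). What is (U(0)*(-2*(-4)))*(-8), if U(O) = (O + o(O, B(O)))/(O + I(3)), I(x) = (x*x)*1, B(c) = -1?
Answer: -64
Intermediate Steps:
I(x) = x² (I(x) = x²*1 = x²)
o(Z, V) = 9
U(O) = 1 (U(O) = (O + 9)/(O + 3²) = (9 + O)/(O + 9) = (9 + O)/(9 + O) = 1)
(U(0)*(-2*(-4)))*(-8) = (1*(-2*(-4)))*(-8) = (1*8)*(-8) = 8*(-8) = -64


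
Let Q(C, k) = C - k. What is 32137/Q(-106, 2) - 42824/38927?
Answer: -1255621991/4204116 ≈ -298.67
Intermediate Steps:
32137/Q(-106, 2) - 42824/38927 = 32137/(-106 - 1*2) - 42824/38927 = 32137/(-106 - 2) - 42824*1/38927 = 32137/(-108) - 42824/38927 = 32137*(-1/108) - 42824/38927 = -32137/108 - 42824/38927 = -1255621991/4204116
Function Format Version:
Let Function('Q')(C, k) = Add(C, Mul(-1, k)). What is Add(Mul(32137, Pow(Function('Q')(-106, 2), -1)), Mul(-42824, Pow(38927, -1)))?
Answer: Rational(-1255621991, 4204116) ≈ -298.67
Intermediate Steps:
Add(Mul(32137, Pow(Function('Q')(-106, 2), -1)), Mul(-42824, Pow(38927, -1))) = Add(Mul(32137, Pow(Add(-106, Mul(-1, 2)), -1)), Mul(-42824, Pow(38927, -1))) = Add(Mul(32137, Pow(Add(-106, -2), -1)), Mul(-42824, Rational(1, 38927))) = Add(Mul(32137, Pow(-108, -1)), Rational(-42824, 38927)) = Add(Mul(32137, Rational(-1, 108)), Rational(-42824, 38927)) = Add(Rational(-32137, 108), Rational(-42824, 38927)) = Rational(-1255621991, 4204116)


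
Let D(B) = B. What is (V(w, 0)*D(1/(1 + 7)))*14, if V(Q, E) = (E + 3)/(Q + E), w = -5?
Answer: -21/20 ≈ -1.0500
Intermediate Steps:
V(Q, E) = (3 + E)/(E + Q)
(V(w, 0)*D(1/(1 + 7)))*14 = (((3 + 0)/(0 - 5))/(1 + 7))*14 = ((3/(-5))/8)*14 = (-⅕*3*(⅛))*14 = -⅗*⅛*14 = -3/40*14 = -21/20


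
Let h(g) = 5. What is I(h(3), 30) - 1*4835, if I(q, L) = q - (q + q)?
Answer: -4840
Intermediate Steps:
I(q, L) = -q (I(q, L) = q - 2*q = -q)
I(h(3), 30) - 1*4835 = -1*5 - 1*4835 = -5 - 4835 = -4840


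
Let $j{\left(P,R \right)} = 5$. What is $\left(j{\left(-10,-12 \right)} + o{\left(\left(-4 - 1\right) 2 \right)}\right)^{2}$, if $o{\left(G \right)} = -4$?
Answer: $1$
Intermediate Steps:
$\left(j{\left(-10,-12 \right)} + o{\left(\left(-4 - 1\right) 2 \right)}\right)^{2} = \left(5 - 4\right)^{2} = 1^{2} = 1$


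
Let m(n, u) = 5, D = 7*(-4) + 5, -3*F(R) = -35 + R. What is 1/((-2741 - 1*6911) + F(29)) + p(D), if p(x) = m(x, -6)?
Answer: 48249/9650 ≈ 4.9999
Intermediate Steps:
F(R) = 35/3 - R/3 (F(R) = -(-35 + R)/3 = 35/3 - R/3)
D = -23 (D = -28 + 5 = -23)
p(x) = 5
1/((-2741 - 1*6911) + F(29)) + p(D) = 1/((-2741 - 1*6911) + (35/3 - ⅓*29)) + 5 = 1/((-2741 - 6911) + (35/3 - 29/3)) + 5 = 1/(-9652 + 2) + 5 = 1/(-9650) + 5 = -1/9650 + 5 = 48249/9650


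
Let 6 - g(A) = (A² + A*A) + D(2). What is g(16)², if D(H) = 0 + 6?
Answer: 262144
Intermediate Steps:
D(H) = 6
g(A) = -2*A² (g(A) = 6 - ((A² + A*A) + 6) = 6 - ((A² + A²) + 6) = 6 - (2*A² + 6) = 6 - (6 + 2*A²) = 6 + (-6 - 2*A²) = -2*A²)
g(16)² = (-2*16²)² = (-2*256)² = (-512)² = 262144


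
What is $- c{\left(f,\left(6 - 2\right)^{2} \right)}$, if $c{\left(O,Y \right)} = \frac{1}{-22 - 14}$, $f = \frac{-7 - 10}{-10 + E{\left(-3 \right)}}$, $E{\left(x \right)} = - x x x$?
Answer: $\frac{1}{36} \approx 0.027778$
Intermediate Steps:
$E{\left(x \right)} = - x^{3}$ ($E{\left(x \right)} = - x^{2} x = - x^{3}$)
$f = -1$ ($f = \frac{-7 - 10}{-10 - \left(-3\right)^{3}} = - \frac{17}{-10 - -27} = - \frac{17}{-10 + 27} = - \frac{17}{17} = \left(-17\right) \frac{1}{17} = -1$)
$c{\left(O,Y \right)} = - \frac{1}{36}$ ($c{\left(O,Y \right)} = \frac{1}{-36} = - \frac{1}{36}$)
$- c{\left(f,\left(6 - 2\right)^{2} \right)} = \left(-1\right) \left(- \frac{1}{36}\right) = \frac{1}{36}$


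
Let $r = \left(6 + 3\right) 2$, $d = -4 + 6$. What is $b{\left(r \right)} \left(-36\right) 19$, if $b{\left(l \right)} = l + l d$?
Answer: $-36936$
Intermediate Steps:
$d = 2$
$r = 18$ ($r = 9 \cdot 2 = 18$)
$b{\left(l \right)} = 3 l$ ($b{\left(l \right)} = l + l 2 = l + 2 l = 3 l$)
$b{\left(r \right)} \left(-36\right) 19 = 3 \cdot 18 \left(-36\right) 19 = 54 \left(-36\right) 19 = \left(-1944\right) 19 = -36936$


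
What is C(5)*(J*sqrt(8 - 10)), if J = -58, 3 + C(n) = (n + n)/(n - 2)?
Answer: -58*I*sqrt(2)/3 ≈ -27.341*I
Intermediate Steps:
C(n) = -3 + 2*n/(-2 + n) (C(n) = -3 + (n + n)/(n - 2) = -3 + (2*n)/(-2 + n) = -3 + 2*n/(-2 + n))
C(5)*(J*sqrt(8 - 10)) = ((6 - 1*5)/(-2 + 5))*(-58*sqrt(8 - 10)) = ((6 - 5)/3)*(-58*I*sqrt(2)) = ((1/3)*1)*(-58*I*sqrt(2)) = (-58*I*sqrt(2))/3 = -58*I*sqrt(2)/3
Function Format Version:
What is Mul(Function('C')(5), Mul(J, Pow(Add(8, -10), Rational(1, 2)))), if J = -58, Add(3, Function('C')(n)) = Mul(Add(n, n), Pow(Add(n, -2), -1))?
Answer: Mul(Rational(-58, 3), I, Pow(2, Rational(1, 2))) ≈ Mul(-27.341, I)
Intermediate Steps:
Function('C')(n) = Add(-3, Mul(2, n, Pow(Add(-2, n), -1))) (Function('C')(n) = Add(-3, Mul(Add(n, n), Pow(Add(n, -2), -1))) = Add(-3, Mul(Mul(2, n), Pow(Add(-2, n), -1))) = Add(-3, Mul(2, n, Pow(Add(-2, n), -1))))
Mul(Function('C')(5), Mul(J, Pow(Add(8, -10), Rational(1, 2)))) = Mul(Mul(Pow(Add(-2, 5), -1), Add(6, Mul(-1, 5))), Mul(-58, Pow(Add(8, -10), Rational(1, 2)))) = Mul(Mul(Pow(3, -1), Add(6, -5)), Mul(-58, Pow(-2, Rational(1, 2)))) = Mul(Mul(Rational(1, 3), 1), Mul(-58, Mul(I, Pow(2, Rational(1, 2))))) = Mul(Rational(1, 3), Mul(-58, I, Pow(2, Rational(1, 2)))) = Mul(Rational(-58, 3), I, Pow(2, Rational(1, 2)))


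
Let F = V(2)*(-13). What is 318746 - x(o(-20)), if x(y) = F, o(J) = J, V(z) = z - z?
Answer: 318746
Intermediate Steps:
V(z) = 0
F = 0 (F = 0*(-13) = 0)
x(y) = 0
318746 - x(o(-20)) = 318746 - 1*0 = 318746 + 0 = 318746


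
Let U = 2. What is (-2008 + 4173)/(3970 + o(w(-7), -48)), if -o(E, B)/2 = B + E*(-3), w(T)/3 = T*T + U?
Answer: 2165/4984 ≈ 0.43439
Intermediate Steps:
w(T) = 6 + 3*T² (w(T) = 3*(T*T + 2) = 3*(T² + 2) = 3*(2 + T²) = 6 + 3*T²)
o(E, B) = -2*B + 6*E (o(E, B) = -2*(B + E*(-3)) = -2*(B - 3*E) = -2*B + 6*E)
(-2008 + 4173)/(3970 + o(w(-7), -48)) = (-2008 + 4173)/(3970 + (-2*(-48) + 6*(6 + 3*(-7)²))) = 2165/(3970 + (96 + 6*(6 + 3*49))) = 2165/(3970 + (96 + 6*(6 + 147))) = 2165/(3970 + (96 + 6*153)) = 2165/(3970 + (96 + 918)) = 2165/(3970 + 1014) = 2165/4984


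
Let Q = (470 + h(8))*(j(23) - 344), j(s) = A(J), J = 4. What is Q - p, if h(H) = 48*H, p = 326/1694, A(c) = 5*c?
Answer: -234361675/847 ≈ -2.7670e+5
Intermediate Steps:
p = 163/847 (p = 326*(1/1694) = 163/847 ≈ 0.19244)
j(s) = 20 (j(s) = 5*4 = 20)
Q = -276696 (Q = (470 + 48*8)*(20 - 344) = (470 + 384)*(-324) = 854*(-324) = -276696)
Q - p = -276696 - 1*163/847 = -276696 - 163/847 = -234361675/847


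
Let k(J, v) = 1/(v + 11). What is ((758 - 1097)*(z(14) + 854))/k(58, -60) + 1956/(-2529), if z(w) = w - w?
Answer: 11958623690/843 ≈ 1.4186e+7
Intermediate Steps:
z(w) = 0
k(J, v) = 1/(11 + v)
((758 - 1097)*(z(14) + 854))/k(58, -60) + 1956/(-2529) = ((758 - 1097)*(0 + 854))/(1/(11 - 60)) + 1956/(-2529) = (-339*854)/(1/(-49)) + 1956*(-1/2529) = -289506/(-1/49) - 652/843 = -289506*(-49) - 652/843 = 14185794 - 652/843 = 11958623690/843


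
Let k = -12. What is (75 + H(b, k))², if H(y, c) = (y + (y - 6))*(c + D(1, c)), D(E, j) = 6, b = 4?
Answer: 3969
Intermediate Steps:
H(y, c) = (-6 + 2*y)*(6 + c) (H(y, c) = (y + (y - 6))*(c + 6) = (y + (-6 + y))*(6 + c) = (-6 + 2*y)*(6 + c))
(75 + H(b, k))² = (75 + (-36 - 6*(-12) + 12*4 + 2*(-12)*4))² = (75 + (-36 + 72 + 48 - 96))² = (75 - 12)² = 63² = 3969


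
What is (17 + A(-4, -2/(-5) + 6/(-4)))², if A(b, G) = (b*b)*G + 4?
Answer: 289/25 ≈ 11.560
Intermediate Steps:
A(b, G) = 4 + G*b² (A(b, G) = b²*G + 4 = G*b² + 4 = 4 + G*b²)
(17 + A(-4, -2/(-5) + 6/(-4)))² = (17 + (4 + (-2/(-5) + 6/(-4))*(-4)²))² = (17 + (4 + (-2*(-⅕) + 6*(-¼))*16))² = (17 + (4 + (⅖ - 3/2)*16))² = (17 + (4 - 11/10*16))² = (17 + (4 - 88/5))² = (17 - 68/5)² = (17/5)² = 289/25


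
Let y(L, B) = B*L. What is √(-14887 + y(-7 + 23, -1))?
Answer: I*√14903 ≈ 122.08*I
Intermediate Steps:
√(-14887 + y(-7 + 23, -1)) = √(-14887 - (-7 + 23)) = √(-14887 - 1*16) = √(-14887 - 16) = √(-14903) = I*√14903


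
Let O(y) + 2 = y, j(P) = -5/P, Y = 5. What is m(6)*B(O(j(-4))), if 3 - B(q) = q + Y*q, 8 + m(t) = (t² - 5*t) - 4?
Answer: -45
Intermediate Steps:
m(t) = -12 + t² - 5*t (m(t) = -8 + ((t² - 5*t) - 4) = -8 + (-4 + t² - 5*t) = -12 + t² - 5*t)
O(y) = -2 + y
B(q) = 3 - 6*q (B(q) = 3 - (q + 5*q) = 3 - 6*q)
m(6)*B(O(j(-4))) = (-12 + 6² - 5*6)*(3 - 6*(-2 - 5/(-4))) = (-12 + 36 - 30)*(3 - 6*(-2 - 5*(-¼))) = -6*(3 - 6*(-2 + 5/4)) = -6*(3 - 6*(-¾)) = -6*(3 + 9/2) = -6*15/2 = -45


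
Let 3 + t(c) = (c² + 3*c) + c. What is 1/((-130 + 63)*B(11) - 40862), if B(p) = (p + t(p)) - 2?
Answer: -1/52319 ≈ -1.9114e-5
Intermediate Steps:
t(c) = -3 + c² + 4*c (t(c) = -3 + ((c² + 3*c) + c) = -3 + (c² + 4*c) = -3 + c² + 4*c)
B(p) = -5 + p² + 5*p (B(p) = (p + (-3 + p² + 4*p)) - 2 = (-3 + p² + 5*p) - 2 = -5 + p² + 5*p)
1/((-130 + 63)*B(11) - 40862) = 1/((-130 + 63)*(-5 + 11² + 5*11) - 40862) = 1/(-67*(-5 + 121 + 55) - 40862) = 1/(-67*171 - 40862) = 1/(-11457 - 40862) = 1/(-52319) = -1/52319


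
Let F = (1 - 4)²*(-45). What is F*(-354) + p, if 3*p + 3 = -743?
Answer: 429364/3 ≈ 1.4312e+5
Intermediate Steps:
p = -746/3 (p = -1 + (⅓)*(-743) = -1 - 743/3 = -746/3 ≈ -248.67)
F = -405 (F = (-3)²*(-45) = 9*(-45) = -405)
F*(-354) + p = -405*(-354) - 746/3 = 143370 - 746/3 = 429364/3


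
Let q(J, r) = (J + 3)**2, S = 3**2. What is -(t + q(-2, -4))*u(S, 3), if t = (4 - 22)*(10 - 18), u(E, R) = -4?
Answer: 580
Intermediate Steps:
S = 9
t = 144 (t = -18*(-8) = 144)
q(J, r) = (3 + J)**2
-(t + q(-2, -4))*u(S, 3) = -(144 + (3 - 2)**2)*(-4) = -(144 + 1**2)*(-4) = -(144 + 1)*(-4) = -145*(-4) = -1*(-580) = 580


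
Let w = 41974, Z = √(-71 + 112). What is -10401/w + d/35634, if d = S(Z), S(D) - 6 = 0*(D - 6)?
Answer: -61729565/249283586 ≈ -0.24763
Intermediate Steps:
Z = √41 ≈ 6.4031
S(D) = 6 (S(D) = 6 + 0*(D - 6) = 6 + 0*(-6 + D) = 6 + 0 = 6)
d = 6
-10401/w + d/35634 = -10401/41974 + 6/35634 = -10401*1/41974 + 6*(1/35634) = -10401/41974 + 1/5939 = -61729565/249283586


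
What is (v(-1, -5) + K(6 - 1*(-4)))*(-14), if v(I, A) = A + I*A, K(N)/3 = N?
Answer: -420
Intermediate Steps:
K(N) = 3*N
v(I, A) = A + A*I
(v(-1, -5) + K(6 - 1*(-4)))*(-14) = (-5*(1 - 1) + 3*(6 - 1*(-4)))*(-14) = (-5*0 + 3*(6 + 4))*(-14) = (0 + 3*10)*(-14) = (0 + 30)*(-14) = 30*(-14) = -420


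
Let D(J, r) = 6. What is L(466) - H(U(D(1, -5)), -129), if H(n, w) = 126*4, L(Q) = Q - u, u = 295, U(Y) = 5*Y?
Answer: -333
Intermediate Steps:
L(Q) = -295 + Q (L(Q) = Q - 1*295 = Q - 295 = -295 + Q)
H(n, w) = 504
L(466) - H(U(D(1, -5)), -129) = (-295 + 466) - 1*504 = 171 - 504 = -333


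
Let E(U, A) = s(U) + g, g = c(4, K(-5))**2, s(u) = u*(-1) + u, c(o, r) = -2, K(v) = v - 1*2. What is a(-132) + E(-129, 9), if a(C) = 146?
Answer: 150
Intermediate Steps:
K(v) = -2 + v (K(v) = v - 2 = -2 + v)
s(u) = 0 (s(u) = -u + u = 0)
g = 4 (g = (-2)**2 = 4)
E(U, A) = 4 (E(U, A) = 0 + 4 = 4)
a(-132) + E(-129, 9) = 146 + 4 = 150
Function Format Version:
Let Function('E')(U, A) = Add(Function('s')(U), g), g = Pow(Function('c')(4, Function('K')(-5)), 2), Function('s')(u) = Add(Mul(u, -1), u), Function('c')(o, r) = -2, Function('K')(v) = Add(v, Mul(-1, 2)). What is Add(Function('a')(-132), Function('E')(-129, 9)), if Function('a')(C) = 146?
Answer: 150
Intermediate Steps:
Function('K')(v) = Add(-2, v) (Function('K')(v) = Add(v, -2) = Add(-2, v))
Function('s')(u) = 0 (Function('s')(u) = Add(Mul(-1, u), u) = 0)
g = 4 (g = Pow(-2, 2) = 4)
Function('E')(U, A) = 4 (Function('E')(U, A) = Add(0, 4) = 4)
Add(Function('a')(-132), Function('E')(-129, 9)) = Add(146, 4) = 150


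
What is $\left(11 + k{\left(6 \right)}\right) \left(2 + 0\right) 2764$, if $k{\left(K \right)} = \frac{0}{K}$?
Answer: $60808$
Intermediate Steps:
$k{\left(K \right)} = 0$
$\left(11 + k{\left(6 \right)}\right) \left(2 + 0\right) 2764 = \left(11 + 0\right) \left(2 + 0\right) 2764 = 11 \cdot 2 \cdot 2764 = 22 \cdot 2764 = 60808$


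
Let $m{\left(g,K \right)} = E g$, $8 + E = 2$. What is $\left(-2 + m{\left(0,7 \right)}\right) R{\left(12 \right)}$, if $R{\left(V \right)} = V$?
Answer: $-24$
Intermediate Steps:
$E = -6$ ($E = -8 + 2 = -6$)
$m{\left(g,K \right)} = - 6 g$
$\left(-2 + m{\left(0,7 \right)}\right) R{\left(12 \right)} = \left(-2 - 0\right) 12 = \left(-2 + 0\right) 12 = \left(-2\right) 12 = -24$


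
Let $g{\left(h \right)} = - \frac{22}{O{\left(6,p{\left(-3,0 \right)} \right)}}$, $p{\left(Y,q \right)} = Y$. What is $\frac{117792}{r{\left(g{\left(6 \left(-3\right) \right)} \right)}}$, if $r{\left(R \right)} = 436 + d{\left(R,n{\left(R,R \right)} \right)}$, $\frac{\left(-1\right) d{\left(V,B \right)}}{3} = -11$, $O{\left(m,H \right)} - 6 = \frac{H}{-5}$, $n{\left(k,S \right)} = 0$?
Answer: $\frac{117792}{469} \approx 251.16$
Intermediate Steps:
$O{\left(m,H \right)} = 6 - \frac{H}{5}$ ($O{\left(m,H \right)} = 6 + \frac{H}{-5} = 6 + H \left(- \frac{1}{5}\right) = 6 - \frac{H}{5}$)
$d{\left(V,B \right)} = 33$ ($d{\left(V,B \right)} = \left(-3\right) \left(-11\right) = 33$)
$g{\left(h \right)} = - \frac{10}{3}$ ($g{\left(h \right)} = - \frac{22}{6 - - \frac{3}{5}} = - \frac{22}{6 + \frac{3}{5}} = - \frac{22}{\frac{33}{5}} = \left(-22\right) \frac{5}{33} = - \frac{10}{3}$)
$r{\left(R \right)} = 469$ ($r{\left(R \right)} = 436 + 33 = 469$)
$\frac{117792}{r{\left(g{\left(6 \left(-3\right) \right)} \right)}} = \frac{117792}{469}$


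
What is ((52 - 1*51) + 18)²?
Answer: 361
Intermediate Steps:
((52 - 1*51) + 18)² = ((52 - 51) + 18)² = (1 + 18)² = 19² = 361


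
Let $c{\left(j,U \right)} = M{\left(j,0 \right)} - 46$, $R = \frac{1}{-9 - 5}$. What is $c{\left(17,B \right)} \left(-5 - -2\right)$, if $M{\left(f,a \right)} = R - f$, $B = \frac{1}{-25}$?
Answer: $\frac{2649}{14} \approx 189.21$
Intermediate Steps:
$R = - \frac{1}{14}$ ($R = \frac{1}{-14} = - \frac{1}{14} \approx -0.071429$)
$B = - \frac{1}{25} \approx -0.04$
$M{\left(f,a \right)} = - \frac{1}{14} - f$
$c{\left(j,U \right)} = - \frac{645}{14} - j$ ($c{\left(j,U \right)} = \left(- \frac{1}{14} - j\right) - 46 = - \frac{645}{14} - j$)
$c{\left(17,B \right)} \left(-5 - -2\right) = \left(- \frac{645}{14} - 17\right) \left(-5 - -2\right) = \left(- \frac{645}{14} - 17\right) \left(-5 + 2\right) = \left(- \frac{883}{14}\right) \left(-3\right) = \frac{2649}{14}$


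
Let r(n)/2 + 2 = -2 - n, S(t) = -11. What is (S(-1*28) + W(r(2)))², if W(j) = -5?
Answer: 256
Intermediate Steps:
r(n) = -8 - 2*n (r(n) = -4 + 2*(-2 - n) = -4 + (-4 - 2*n) = -8 - 2*n)
(S(-1*28) + W(r(2)))² = (-11 - 5)² = (-16)² = 256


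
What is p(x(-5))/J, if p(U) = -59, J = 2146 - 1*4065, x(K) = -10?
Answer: 59/1919 ≈ 0.030745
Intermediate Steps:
J = -1919 (J = 2146 - 4065 = -1919)
p(x(-5))/J = -59/(-1919) = -59*(-1/1919) = 59/1919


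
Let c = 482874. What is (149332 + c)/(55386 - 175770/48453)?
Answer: 164689663/14427108 ≈ 11.415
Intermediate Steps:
(149332 + c)/(55386 - 175770/48453) = (149332 + 482874)/(55386 - 175770/48453) = 632206/(55386 - 175770*1/48453) = 632206/(55386 - 1890/521) = 632206/(28854216/521) = 632206*(521/28854216) = 164689663/14427108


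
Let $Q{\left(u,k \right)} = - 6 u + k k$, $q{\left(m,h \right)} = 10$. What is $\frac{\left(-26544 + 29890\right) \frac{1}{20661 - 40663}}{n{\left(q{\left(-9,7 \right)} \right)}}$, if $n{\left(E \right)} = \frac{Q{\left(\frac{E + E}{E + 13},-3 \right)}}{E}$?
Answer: $- \frac{384790}{870087} \approx -0.44224$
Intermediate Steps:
$Q{\left(u,k \right)} = k^{2} - 6 u$ ($Q{\left(u,k \right)} = - 6 u + k^{2} = k^{2} - 6 u$)
$n{\left(E \right)} = \frac{9 - \frac{12 E}{13 + E}}{E}$ ($n{\left(E \right)} = \frac{\left(-3\right)^{2} - 6 \frac{E + E}{E + 13}}{E} = \frac{9 - 6 \frac{2 E}{13 + E}}{E} = \frac{9 - \frac{12 E}{13 + E}}{E}$)
$\frac{\left(-26544 + 29890\right) \frac{1}{20661 - 40663}}{n{\left(q{\left(-9,7 \right)} \right)}} = \frac{\left(-26544 + 29890\right) \frac{1}{20661 - 40663}}{3 \cdot \frac{1}{10} \frac{1}{13 + 10} \left(39 - 10\right)} = \frac{3346 \frac{1}{-20002}}{3 \cdot \frac{1}{10} \cdot \frac{1}{23} \left(39 - 10\right)} = \frac{3346 \left(- \frac{1}{20002}\right)}{3 \cdot \frac{1}{10} \cdot \frac{1}{23} \cdot 29} = - \frac{1673}{10001 \cdot \frac{87}{230}} = \left(- \frac{1673}{10001}\right) \frac{230}{87} = - \frac{384790}{870087}$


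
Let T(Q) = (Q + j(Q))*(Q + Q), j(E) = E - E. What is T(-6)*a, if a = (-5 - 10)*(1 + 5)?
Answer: -6480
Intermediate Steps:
j(E) = 0
a = -90 (a = -15*6 = -90)
T(Q) = 2*Q² (T(Q) = (Q + 0)*(Q + Q) = Q*(2*Q) = 2*Q²)
T(-6)*a = (2*(-6)²)*(-90) = (2*36)*(-90) = 72*(-90) = -6480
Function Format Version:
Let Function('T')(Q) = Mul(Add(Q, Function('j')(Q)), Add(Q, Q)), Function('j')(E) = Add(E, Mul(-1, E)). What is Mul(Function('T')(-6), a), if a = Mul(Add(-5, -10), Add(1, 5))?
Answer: -6480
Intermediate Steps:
Function('j')(E) = 0
a = -90 (a = Mul(-15, 6) = -90)
Function('T')(Q) = Mul(2, Pow(Q, 2)) (Function('T')(Q) = Mul(Add(Q, 0), Add(Q, Q)) = Mul(Q, Mul(2, Q)) = Mul(2, Pow(Q, 2)))
Mul(Function('T')(-6), a) = Mul(Mul(2, Pow(-6, 2)), -90) = Mul(Mul(2, 36), -90) = Mul(72, -90) = -6480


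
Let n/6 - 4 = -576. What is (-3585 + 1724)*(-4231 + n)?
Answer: 14260843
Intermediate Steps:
n = -3432 (n = 24 + 6*(-576) = 24 - 3456 = -3432)
(-3585 + 1724)*(-4231 + n) = (-3585 + 1724)*(-4231 - 3432) = -1861*(-7663) = 14260843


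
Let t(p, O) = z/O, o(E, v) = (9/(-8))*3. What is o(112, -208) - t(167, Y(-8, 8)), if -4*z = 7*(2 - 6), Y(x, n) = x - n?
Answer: -47/16 ≈ -2.9375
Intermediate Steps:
z = 7 (z = -7*(2 - 6)/4 = -7*(-4)/4 = -¼*(-28) = 7)
o(E, v) = -27/8 (o(E, v) = (9*(-⅛))*3 = -9/8*3 = -27/8)
t(p, O) = 7/O
o(112, -208) - t(167, Y(-8, 8)) = -27/8 - 7/(-8 - 1*8) = -27/8 - 7/(-8 - 8) = -27/8 - 7/(-16) = -27/8 - 7*(-1)/16 = -27/8 - 1*(-7/16) = -27/8 + 7/16 = -47/16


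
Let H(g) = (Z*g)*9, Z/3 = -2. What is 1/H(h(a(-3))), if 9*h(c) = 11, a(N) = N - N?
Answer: -1/66 ≈ -0.015152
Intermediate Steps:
Z = -6 (Z = 3*(-2) = -6)
a(N) = 0
h(c) = 11/9 (h(c) = (⅑)*11 = 11/9)
H(g) = -54*g (H(g) = -6*g*9 = -54*g)
1/H(h(a(-3))) = 1/(-54*11/9) = 1/(-66) = -1/66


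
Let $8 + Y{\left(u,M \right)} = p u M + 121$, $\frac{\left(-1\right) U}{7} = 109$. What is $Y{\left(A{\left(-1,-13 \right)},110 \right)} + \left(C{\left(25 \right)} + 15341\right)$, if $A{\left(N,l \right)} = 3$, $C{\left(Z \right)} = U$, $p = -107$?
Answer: $-20619$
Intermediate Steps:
$U = -763$ ($U = \left(-7\right) 109 = -763$)
$C{\left(Z \right)} = -763$
$Y{\left(u,M \right)} = 113 - 107 M u$ ($Y{\left(u,M \right)} = -8 + \left(- 107 u M + 121\right) = -8 - \left(-121 + 107 M u\right) = 113 - 107 M u$)
$Y{\left(A{\left(-1,-13 \right)},110 \right)} + \left(C{\left(25 \right)} + 15341\right) = \left(113 - 11770 \cdot 3\right) + \left(-763 + 15341\right) = \left(113 - 35310\right) + 14578 = -35197 + 14578 = -20619$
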